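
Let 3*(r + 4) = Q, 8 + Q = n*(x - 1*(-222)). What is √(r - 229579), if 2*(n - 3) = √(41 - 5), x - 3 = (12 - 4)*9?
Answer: 5*I*√82437/3 ≈ 478.53*I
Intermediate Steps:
x = 75 (x = 3 + (12 - 4)*9 = 3 + 8*9 = 3 + 72 = 75)
n = 6 (n = 3 + √(41 - 5)/2 = 3 + √36/2 = 3 + (½)*6 = 3 + 3 = 6)
Q = 1774 (Q = -8 + 6*(75 - 1*(-222)) = -8 + 6*(75 + 222) = -8 + 6*297 = -8 + 1782 = 1774)
r = 1762/3 (r = -4 + (⅓)*1774 = -4 + 1774/3 = 1762/3 ≈ 587.33)
√(r - 229579) = √(1762/3 - 229579) = √(-686975/3) = 5*I*√82437/3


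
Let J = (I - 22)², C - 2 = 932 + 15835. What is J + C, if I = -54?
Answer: 22545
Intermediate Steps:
C = 16769 (C = 2 + (932 + 15835) = 2 + 16767 = 16769)
J = 5776 (J = (-54 - 22)² = (-76)² = 5776)
J + C = 5776 + 16769 = 22545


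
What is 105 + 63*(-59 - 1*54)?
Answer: -7014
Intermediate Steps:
105 + 63*(-59 - 1*54) = 105 + 63*(-59 - 54) = 105 + 63*(-113) = 105 - 7119 = -7014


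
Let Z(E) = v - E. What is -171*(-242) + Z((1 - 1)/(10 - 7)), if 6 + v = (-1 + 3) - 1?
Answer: 41377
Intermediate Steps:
v = -5 (v = -6 + ((-1 + 3) - 1) = -6 + (2 - 1) = -6 + 1 = -5)
Z(E) = -5 - E
-171*(-242) + Z((1 - 1)/(10 - 7)) = -171*(-242) + (-5 - (1 - 1)/(10 - 7)) = 41382 + (-5 - 0/3) = 41382 + (-5 - 1*0) = 41382 + (-5 + 0) = 41382 - 5 = 41377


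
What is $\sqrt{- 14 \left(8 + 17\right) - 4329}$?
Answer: $i \sqrt{4679} \approx 68.403 i$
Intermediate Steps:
$\sqrt{- 14 \left(8 + 17\right) - 4329} = \sqrt{\left(-14\right) 25 - 4329} = \sqrt{-350 - 4329} = \sqrt{-4679} = i \sqrt{4679}$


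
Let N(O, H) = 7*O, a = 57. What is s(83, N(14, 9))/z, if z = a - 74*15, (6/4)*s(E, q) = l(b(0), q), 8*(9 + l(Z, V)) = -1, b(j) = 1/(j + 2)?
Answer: 73/12636 ≈ 0.0057771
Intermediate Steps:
b(j) = 1/(2 + j)
l(Z, V) = -73/8 (l(Z, V) = -9 + (1/8)*(-1) = -9 - 1/8 = -73/8)
s(E, q) = -73/12 (s(E, q) = (2/3)*(-73/8) = -73/12)
z = -1053 (z = 57 - 74*15 = 57 - 1110 = -1053)
s(83, N(14, 9))/z = -73/12/(-1053) = -73/12*(-1/1053) = 73/12636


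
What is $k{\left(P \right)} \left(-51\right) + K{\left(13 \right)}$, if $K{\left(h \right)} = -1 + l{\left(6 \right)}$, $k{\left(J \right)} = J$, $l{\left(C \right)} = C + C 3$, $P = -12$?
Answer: $635$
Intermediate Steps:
$l{\left(C \right)} = 4 C$ ($l{\left(C \right)} = C + 3 C = 4 C$)
$K{\left(h \right)} = 23$ ($K{\left(h \right)} = -1 + 4 \cdot 6 = -1 + 24 = 23$)
$k{\left(P \right)} \left(-51\right) + K{\left(13 \right)} = \left(-12\right) \left(-51\right) + 23 = 612 + 23 = 635$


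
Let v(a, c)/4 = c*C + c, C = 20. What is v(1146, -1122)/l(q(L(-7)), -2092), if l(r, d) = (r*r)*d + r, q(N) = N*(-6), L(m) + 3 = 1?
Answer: 7854/25103 ≈ 0.31287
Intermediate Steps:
L(m) = -2 (L(m) = -3 + 1 = -2)
v(a, c) = 84*c (v(a, c) = 4*(c*20 + c) = 4*(20*c + c) = 4*(21*c) = 84*c)
q(N) = -6*N
l(r, d) = r + d*r² (l(r, d) = r²*d + r = d*r² + r = r + d*r²)
v(1146, -1122)/l(q(L(-7)), -2092) = (84*(-1122))/(((-6*(-2))*(1 - (-12552)*(-2)))) = -94248*1/(12*(1 - 2092*12)) = -94248*1/(12*(1 - 25104)) = -94248/(12*(-25103)) = -94248/(-301236) = -94248*(-1/301236) = 7854/25103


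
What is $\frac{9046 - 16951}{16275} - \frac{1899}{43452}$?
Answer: $- \frac{89461}{168980} \approx -0.52942$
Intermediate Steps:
$\frac{9046 - 16951}{16275} - \frac{1899}{43452} = \left(9046 - 16951\right) \frac{1}{16275} - \frac{211}{4828} = \left(-7905\right) \frac{1}{16275} - \frac{211}{4828} = - \frac{17}{35} - \frac{211}{4828} = - \frac{89461}{168980}$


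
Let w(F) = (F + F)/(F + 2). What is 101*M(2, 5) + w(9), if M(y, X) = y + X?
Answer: 7795/11 ≈ 708.64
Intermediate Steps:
w(F) = 2*F/(2 + F) (w(F) = (2*F)/(2 + F) = 2*F/(2 + F))
M(y, X) = X + y
101*M(2, 5) + w(9) = 101*(5 + 2) + 2*9/(2 + 9) = 101*7 + 2*9/11 = 707 + 2*9*(1/11) = 707 + 18/11 = 7795/11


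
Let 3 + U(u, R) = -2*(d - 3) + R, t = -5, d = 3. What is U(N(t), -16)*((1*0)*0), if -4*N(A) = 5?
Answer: 0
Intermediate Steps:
N(A) = -5/4 (N(A) = -1/4*5 = -5/4)
U(u, R) = -3 + R (U(u, R) = -3 + (-2*(3 - 3) + R) = -3 + (-2*0 + R) = -3 + (0 + R) = -3 + R)
U(N(t), -16)*((1*0)*0) = (-3 - 16)*((1*0)*0) = -0*0 = -19*0 = 0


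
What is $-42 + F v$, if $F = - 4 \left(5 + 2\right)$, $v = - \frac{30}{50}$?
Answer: $- \frac{126}{5} \approx -25.2$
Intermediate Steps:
$v = - \frac{3}{5}$ ($v = \left(-30\right) \frac{1}{50} = - \frac{3}{5} \approx -0.6$)
$F = -28$ ($F = \left(-4\right) 7 = -28$)
$-42 + F v = -42 - - \frac{84}{5} = -42 + \frac{84}{5} = - \frac{126}{5}$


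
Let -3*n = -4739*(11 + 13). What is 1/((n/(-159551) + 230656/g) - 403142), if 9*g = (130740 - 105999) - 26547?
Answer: -6860693/2773721140934 ≈ -2.4735e-6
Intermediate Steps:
g = -602/3 (g = ((130740 - 105999) - 26547)/9 = (24741 - 26547)/9 = (⅑)*(-1806) = -602/3 ≈ -200.67)
n = 37912 (n = -(-4739)*(11 + 13)/3 = -(-4739)*24/3 = -⅓*(-113736) = 37912)
1/((n/(-159551) + 230656/g) - 403142) = 1/((37912/(-159551) + 230656/(-602/3)) - 403142) = 1/((37912*(-1/159551) + 230656*(-3/602)) - 403142) = 1/((-5416/22793 - 345984/301) - 403142) = 1/(-7887643528/6860693 - 403142) = 1/(-2773721140934/6860693) = -6860693/2773721140934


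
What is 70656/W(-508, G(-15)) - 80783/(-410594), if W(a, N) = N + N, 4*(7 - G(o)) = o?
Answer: 58025332997/17655542 ≈ 3286.5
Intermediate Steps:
G(o) = 7 - o/4
W(a, N) = 2*N
70656/W(-508, G(-15)) - 80783/(-410594) = 70656/((2*(7 - ¼*(-15)))) - 80783/(-410594) = 70656/((2*(7 + 15/4))) - 80783*(-1/410594) = 70656/((2*(43/4))) + 80783/410594 = 70656/(43/2) + 80783/410594 = 70656*(2/43) + 80783/410594 = 141312/43 + 80783/410594 = 58025332997/17655542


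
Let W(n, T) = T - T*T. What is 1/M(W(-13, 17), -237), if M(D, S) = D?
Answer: -1/272 ≈ -0.0036765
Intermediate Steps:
W(n, T) = T - T²
1/M(W(-13, 17), -237) = 1/(17*(1 - 1*17)) = 1/(17*(1 - 17)) = 1/(17*(-16)) = 1/(-272) = -1/272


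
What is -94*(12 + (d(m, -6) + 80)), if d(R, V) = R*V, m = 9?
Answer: -3572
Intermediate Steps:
-94*(12 + (d(m, -6) + 80)) = -94*(12 + (9*(-6) + 80)) = -94*(12 + (-54 + 80)) = -94*(12 + 26) = -94*38 = -3572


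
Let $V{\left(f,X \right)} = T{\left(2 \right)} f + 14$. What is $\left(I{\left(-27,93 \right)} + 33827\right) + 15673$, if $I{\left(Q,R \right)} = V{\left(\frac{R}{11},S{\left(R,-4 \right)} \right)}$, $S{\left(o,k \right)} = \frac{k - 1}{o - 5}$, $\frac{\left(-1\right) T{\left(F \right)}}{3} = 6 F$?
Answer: $\frac{541306}{11} \approx 49210.0$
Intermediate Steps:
$T{\left(F \right)} = - 18 F$ ($T{\left(F \right)} = - 3 \cdot 6 F = - 18 F$)
$S{\left(o,k \right)} = \frac{-1 + k}{-5 + o}$
$V{\left(f,X \right)} = 14 - 36 f$ ($V{\left(f,X \right)} = \left(-18\right) 2 f + 14 = - 36 f + 14 = 14 - 36 f$)
$I{\left(Q,R \right)} = 14 - \frac{36 R}{11}$ ($I{\left(Q,R \right)} = 14 - 36 \frac{R}{11} = 14 - \frac{36 R}{11}$)
$\left(I{\left(-27,93 \right)} + 33827\right) + 15673 = \left(\left(14 - \frac{3348}{11}\right) + 33827\right) + 15673 = \left(- \frac{3194}{11} + 33827\right) + 15673 = \frac{368903}{11} + 15673 = \frac{541306}{11}$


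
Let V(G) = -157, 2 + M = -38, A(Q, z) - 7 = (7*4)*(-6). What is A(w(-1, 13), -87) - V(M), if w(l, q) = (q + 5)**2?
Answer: -4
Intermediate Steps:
w(l, q) = (5 + q)**2
A(Q, z) = -161 (A(Q, z) = 7 + (7*4)*(-6) = 7 + 28*(-6) = 7 - 168 = -161)
M = -40 (M = -2 - 38 = -40)
A(w(-1, 13), -87) - V(M) = -161 - 1*(-157) = -161 + 157 = -4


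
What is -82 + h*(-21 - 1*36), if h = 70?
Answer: -4072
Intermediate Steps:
-82 + h*(-21 - 1*36) = -82 + 70*(-21 - 1*36) = -82 + 70*(-21 - 36) = -82 + 70*(-57) = -82 - 3990 = -4072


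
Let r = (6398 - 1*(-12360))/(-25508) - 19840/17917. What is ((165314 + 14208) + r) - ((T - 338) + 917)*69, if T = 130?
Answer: 29843659821315/228513418 ≈ 1.3060e+5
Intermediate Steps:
r = -421082903/228513418 (r = (6398 + 12360)*(-1/25508) - 19840*1/17917 = 18758*(-1/25508) - 19840/17917 = -9379/12754 - 19840/17917 = -421082903/228513418 ≈ -1.8427)
((165314 + 14208) + r) - ((T - 338) + 917)*69 = ((165314 + 14208) - 421082903/228513418) - ((130 - 338) + 917)*69 = (179522 - 421082903/228513418) - (-208 + 917)*69 = 41022764743293/228513418 - 709*69 = 41022764743293/228513418 - 1*48921 = 41022764743293/228513418 - 48921 = 29843659821315/228513418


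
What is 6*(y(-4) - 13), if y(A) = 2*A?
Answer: -126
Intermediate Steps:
6*(y(-4) - 13) = 6*(2*(-4) - 13) = 6*(-8 - 13) = 6*(-21) = -126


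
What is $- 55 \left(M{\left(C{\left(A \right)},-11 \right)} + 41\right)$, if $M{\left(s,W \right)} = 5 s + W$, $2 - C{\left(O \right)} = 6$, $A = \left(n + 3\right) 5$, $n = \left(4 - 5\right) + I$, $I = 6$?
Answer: $-550$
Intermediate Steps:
$n = 5$ ($n = \left(4 - 5\right) + 6 = -1 + 6 = 5$)
$A = 40$ ($A = \left(5 + 3\right) 5 = 8 \cdot 5 = 40$)
$C{\left(O \right)} = -4$ ($C{\left(O \right)} = 2 - 6 = -4$)
$M{\left(s,W \right)} = W + 5 s$
$- 55 \left(M{\left(C{\left(A \right)},-11 \right)} + 41\right) = - 55 \left(\left(-11 + 5 \left(-4\right)\right) + 41\right) = - 55 \left(\left(-11 - 20\right) + 41\right) = - 55 \left(-31 + 41\right) = \left(-55\right) 10 = -550$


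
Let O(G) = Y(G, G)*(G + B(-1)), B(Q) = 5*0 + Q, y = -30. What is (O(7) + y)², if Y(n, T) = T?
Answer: 144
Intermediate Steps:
B(Q) = Q (B(Q) = 0 + Q = Q)
O(G) = G*(-1 + G) (O(G) = G*(G - 1) = G*(-1 + G))
(O(7) + y)² = (7*(-1 + 7) - 30)² = (7*6 - 30)² = (42 - 30)² = 12² = 144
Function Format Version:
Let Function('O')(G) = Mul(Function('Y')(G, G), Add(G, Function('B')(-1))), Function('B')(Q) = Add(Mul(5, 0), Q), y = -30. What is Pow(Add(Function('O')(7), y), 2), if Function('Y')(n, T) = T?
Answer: 144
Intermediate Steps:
Function('B')(Q) = Q (Function('B')(Q) = Add(0, Q) = Q)
Function('O')(G) = Mul(G, Add(-1, G)) (Function('O')(G) = Mul(G, Add(G, -1)) = Mul(G, Add(-1, G)))
Pow(Add(Function('O')(7), y), 2) = Pow(Add(Mul(7, Add(-1, 7)), -30), 2) = Pow(Add(Mul(7, 6), -30), 2) = Pow(Add(42, -30), 2) = Pow(12, 2) = 144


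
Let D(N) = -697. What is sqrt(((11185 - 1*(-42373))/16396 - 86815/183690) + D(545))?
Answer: 5*I*sqrt(17491730004899566)/25098177 ≈ 26.348*I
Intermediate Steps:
sqrt(((11185 - 1*(-42373))/16396 - 86815/183690) + D(545)) = sqrt(((11185 - 1*(-42373))/16396 - 86815/183690) - 697) = sqrt(((11185 + 42373)*(1/16396) - 86815*1/183690) - 697) = sqrt((53558*(1/16396) - 17363/36738) - 697) = sqrt((26779/8198 - 17363/36738) - 697) = sqrt(210366257/75294531 - 697) = sqrt(-52269921850/75294531) = 5*I*sqrt(17491730004899566)/25098177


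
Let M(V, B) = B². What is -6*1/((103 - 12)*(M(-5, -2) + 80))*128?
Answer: -64/637 ≈ -0.10047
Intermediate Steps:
-6*1/((103 - 12)*(M(-5, -2) + 80))*128 = -6*1/((103 - 12)*((-2)² + 80))*128 = -6*1/(91*(4 + 80))*128 = -6/(91*84)*128 = -6/7644*128 = -6*1/7644*128 = -1/1274*128 = -64/637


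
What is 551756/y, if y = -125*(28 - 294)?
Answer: 275878/16625 ≈ 16.594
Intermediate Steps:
y = 33250 (y = -125*(-266) = 33250)
551756/y = 551756/33250 = 551756*(1/33250) = 275878/16625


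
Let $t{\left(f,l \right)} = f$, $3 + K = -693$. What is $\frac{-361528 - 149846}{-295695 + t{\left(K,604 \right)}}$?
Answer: $\frac{170458}{98797} \approx 1.7253$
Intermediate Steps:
$K = -696$ ($K = -3 - 693 = -696$)
$\frac{-361528 - 149846}{-295695 + t{\left(K,604 \right)}} = \frac{-361528 - 149846}{-295695 - 696} = - \frac{511374}{-296391} = \left(-511374\right) \left(- \frac{1}{296391}\right) = \frac{170458}{98797}$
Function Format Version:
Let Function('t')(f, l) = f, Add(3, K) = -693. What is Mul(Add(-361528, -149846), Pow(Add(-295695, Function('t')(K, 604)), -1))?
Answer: Rational(170458, 98797) ≈ 1.7253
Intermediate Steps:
K = -696 (K = Add(-3, -693) = -696)
Mul(Add(-361528, -149846), Pow(Add(-295695, Function('t')(K, 604)), -1)) = Mul(Add(-361528, -149846), Pow(Add(-295695, -696), -1)) = Mul(-511374, Pow(-296391, -1)) = Mul(-511374, Rational(-1, 296391)) = Rational(170458, 98797)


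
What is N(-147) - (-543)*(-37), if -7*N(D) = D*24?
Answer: -19587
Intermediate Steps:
N(D) = -24*D/7 (N(D) = -D*24/7 = -24*D/7)
N(-147) - (-543)*(-37) = -24/7*(-147) - (-543)*(-37) = 504 - 1*20091 = 504 - 20091 = -19587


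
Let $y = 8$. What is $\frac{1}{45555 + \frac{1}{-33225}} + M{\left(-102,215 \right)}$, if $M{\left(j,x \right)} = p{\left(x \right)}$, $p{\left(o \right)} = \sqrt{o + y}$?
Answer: $\frac{33225}{1513564874} + \sqrt{223} \approx 14.933$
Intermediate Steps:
$p{\left(o \right)} = \sqrt{8 + o}$ ($p{\left(o \right)} = \sqrt{o + 8} = \sqrt{8 + o}$)
$M{\left(j,x \right)} = \sqrt{8 + x}$
$\frac{1}{45555 + \frac{1}{-33225}} + M{\left(-102,215 \right)} = \frac{1}{45555 + \frac{1}{-33225}} + \sqrt{8 + 215} = \frac{1}{45555 - \frac{1}{33225}} + \sqrt{223} = \frac{1}{\frac{1513564874}{33225}} + \sqrt{223} = \frac{33225}{1513564874} + \sqrt{223}$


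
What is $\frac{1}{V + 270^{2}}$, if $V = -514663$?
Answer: $- \frac{1}{441763} \approx -2.2637 \cdot 10^{-6}$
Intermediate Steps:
$\frac{1}{V + 270^{2}} = \frac{1}{-514663 + 270^{2}} = \frac{1}{-514663 + 72900} = \frac{1}{-441763} = - \frac{1}{441763}$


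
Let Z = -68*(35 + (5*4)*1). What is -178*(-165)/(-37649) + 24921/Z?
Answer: -1048094529/140807260 ≈ -7.4435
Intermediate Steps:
Z = -3740 (Z = -68*(35 + 20*1) = -68*(35 + 20) = -68*55 = -3740)
-178*(-165)/(-37649) + 24921/Z = -178*(-165)/(-37649) + 24921/(-3740) = 29370*(-1/37649) + 24921*(-1/3740) = -29370/37649 - 24921/3740 = -1048094529/140807260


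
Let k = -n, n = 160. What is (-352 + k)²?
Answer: 262144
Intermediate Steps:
k = -160 (k = -1*160 = -160)
(-352 + k)² = (-352 - 160)² = (-512)² = 262144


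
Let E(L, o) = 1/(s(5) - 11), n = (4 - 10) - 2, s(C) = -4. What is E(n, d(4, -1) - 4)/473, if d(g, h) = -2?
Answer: -1/7095 ≈ -0.00014094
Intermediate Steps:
n = -8 (n = -6 - 2 = -8)
E(L, o) = -1/15 (E(L, o) = 1/(-4 - 11) = 1/(-15) = -1/15)
E(n, d(4, -1) - 4)/473 = -1/15/473 = -1/15*1/473 = -1/7095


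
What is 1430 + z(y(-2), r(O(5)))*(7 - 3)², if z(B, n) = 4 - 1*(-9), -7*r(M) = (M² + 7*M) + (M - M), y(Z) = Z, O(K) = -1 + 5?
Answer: 1638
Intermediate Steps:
O(K) = 4
r(M) = -M - M²/7 (r(M) = -((M² + 7*M) + (M - M))/7 = -((M² + 7*M) + 0)/7 = -(M² + 7*M)/7 = -M - M²/7)
z(B, n) = 13 (z(B, n) = 4 + 9 = 13)
1430 + z(y(-2), r(O(5)))*(7 - 3)² = 1430 + 13*(7 - 3)² = 1430 + 13*4² = 1430 + 13*16 = 1430 + 208 = 1638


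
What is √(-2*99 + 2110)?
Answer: 2*√478 ≈ 43.726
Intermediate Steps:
√(-2*99 + 2110) = √(-198 + 2110) = √1912 = 2*√478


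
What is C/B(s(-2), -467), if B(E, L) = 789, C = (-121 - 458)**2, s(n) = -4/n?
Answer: 111747/263 ≈ 424.89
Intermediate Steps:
C = 335241 (C = (-579)**2 = 335241)
C/B(s(-2), -467) = 335241/789 = 335241*(1/789) = 111747/263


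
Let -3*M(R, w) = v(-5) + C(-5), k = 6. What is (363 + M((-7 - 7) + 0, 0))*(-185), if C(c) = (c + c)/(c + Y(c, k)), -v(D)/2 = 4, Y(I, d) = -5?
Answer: -202760/3 ≈ -67587.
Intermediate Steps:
v(D) = -8 (v(D) = -2*4 = -8)
C(c) = 2*c/(-5 + c) (C(c) = (c + c)/(c - 5) = (2*c)/(-5 + c) = 2*c/(-5 + c))
M(R, w) = 7/3 (M(R, w) = -(-8 + 2*(-5)/(-5 - 5))/3 = -(-8 + 2*(-5)/(-10))/3 = -(-8 + 2*(-5)*(-⅒))/3 = -(-8 + 1)/3 = -⅓*(-7) = 7/3)
(363 + M((-7 - 7) + 0, 0))*(-185) = (363 + 7/3)*(-185) = (1096/3)*(-185) = -202760/3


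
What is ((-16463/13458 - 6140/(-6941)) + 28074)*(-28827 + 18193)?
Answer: -13943387109845453/46705989 ≈ -2.9854e+8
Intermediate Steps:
((-16463/13458 - 6140/(-6941)) + 28074)*(-28827 + 18193) = ((-16463*1/13458 - 6140*(-1/6941)) + 28074)*(-10634) = ((-16463/13458 + 6140/6941) + 28074)*(-10634) = (-31637563/93411978 + 28074)*(-10634) = (2622416232809/93411978)*(-10634) = -13943387109845453/46705989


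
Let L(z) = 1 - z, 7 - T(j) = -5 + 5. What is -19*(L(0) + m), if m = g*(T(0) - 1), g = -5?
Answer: 551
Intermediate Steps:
T(j) = 7 (T(j) = 7 - (-5 + 5) = 7 - 1*0 = 7 + 0 = 7)
m = -30 (m = -5*(7 - 1) = -5*6 = -30)
-19*(L(0) + m) = -19*((1 - 1*0) - 30) = -19*((1 + 0) - 30) = -19*(1 - 30) = -19*(-29) = 551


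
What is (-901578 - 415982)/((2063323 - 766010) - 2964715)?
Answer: 658780/833701 ≈ 0.79019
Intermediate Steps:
(-901578 - 415982)/((2063323 - 766010) - 2964715) = -1317560/(1297313 - 2964715) = -1317560/(-1667402) = -1317560*(-1/1667402) = 658780/833701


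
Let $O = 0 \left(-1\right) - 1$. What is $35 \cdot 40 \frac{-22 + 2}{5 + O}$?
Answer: $-7000$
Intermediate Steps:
$O = -1$ ($O = 0 - 1 = -1$)
$35 \cdot 40 \frac{-22 + 2}{5 + O} = 35 \cdot 40 \frac{-22 + 2}{5 - 1} = 1400 \left(- \frac{20}{4}\right) = 1400 \left(\left(-20\right) \frac{1}{4}\right) = 1400 \left(-5\right) = -7000$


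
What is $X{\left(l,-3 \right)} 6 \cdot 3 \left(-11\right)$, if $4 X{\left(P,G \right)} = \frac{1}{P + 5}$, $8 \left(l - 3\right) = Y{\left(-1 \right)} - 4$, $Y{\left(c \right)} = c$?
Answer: $- \frac{396}{59} \approx -6.7119$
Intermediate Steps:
$l = \frac{19}{8}$ ($l = 3 + \frac{-1 - 4}{8} = 3 + \frac{1}{8} \left(-5\right) = 3 - \frac{5}{8} = \frac{19}{8} \approx 2.375$)
$X{\left(P,G \right)} = \frac{1}{4 \left(5 + P\right)}$ ($X{\left(P,G \right)} = \frac{1}{4 \left(P + 5\right)} = \frac{1}{4 \left(5 + P\right)}$)
$X{\left(l,-3 \right)} 6 \cdot 3 \left(-11\right) = \frac{1}{4 \left(5 + \frac{19}{8}\right)} 6 \cdot 3 \left(-11\right) = \frac{1}{4 \cdot \frac{59}{8}} \cdot 18 \left(-11\right) = \frac{1}{4} \cdot \frac{8}{59} \cdot 18 \left(-11\right) = \frac{2}{59} \cdot 18 \left(-11\right) = \frac{36}{59} \left(-11\right) = - \frac{396}{59}$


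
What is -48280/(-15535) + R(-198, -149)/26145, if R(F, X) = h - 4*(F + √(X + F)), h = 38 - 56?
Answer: 28317882/9025835 - 4*I*√347/26145 ≈ 3.1374 - 0.0028499*I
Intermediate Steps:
h = -18
R(F, X) = -18 - 4*F - 4*√(F + X) (R(F, X) = -18 - 4*(F + √(X + F)) = -18 - 4*(F + √(F + X)) = -18 + (-4*F - 4*√(F + X)) = -18 - 4*F - 4*√(F + X))
-48280/(-15535) + R(-198, -149)/26145 = -48280/(-15535) + (-18 - 4*(-198) - 4*√(-198 - 149))/26145 = -48280*(-1/15535) + (-18 + 792 - 4*I*√347)*(1/26145) = 9656/3107 + (-18 + 792 - 4*I*√347)*(1/26145) = 9656/3107 + (774 - 4*I*√347)*(1/26145) = 9656/3107 + (86/2905 - 4*I*√347/26145) = 28317882/9025835 - 4*I*√347/26145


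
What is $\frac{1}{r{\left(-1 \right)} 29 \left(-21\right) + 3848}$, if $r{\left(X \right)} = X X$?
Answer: $\frac{1}{3239} \approx 0.00030874$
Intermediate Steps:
$r{\left(X \right)} = X^{2}$
$\frac{1}{r{\left(-1 \right)} 29 \left(-21\right) + 3848} = \frac{1}{\left(-1\right)^{2} \cdot 29 \left(-21\right) + 3848} = \frac{1}{1 \cdot 29 \left(-21\right) + 3848} = \frac{1}{29 \left(-21\right) + 3848} = \frac{1}{-609 + 3848} = \frac{1}{3239}$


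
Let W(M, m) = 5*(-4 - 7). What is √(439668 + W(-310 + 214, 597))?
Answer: √439613 ≈ 663.03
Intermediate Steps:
W(M, m) = -55 (W(M, m) = 5*(-11) = -55)
√(439668 + W(-310 + 214, 597)) = √(439668 - 55) = √439613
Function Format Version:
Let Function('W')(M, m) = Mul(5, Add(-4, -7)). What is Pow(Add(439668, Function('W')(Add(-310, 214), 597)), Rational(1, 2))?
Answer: Pow(439613, Rational(1, 2)) ≈ 663.03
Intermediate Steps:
Function('W')(M, m) = -55 (Function('W')(M, m) = Mul(5, -11) = -55)
Pow(Add(439668, Function('W')(Add(-310, 214), 597)), Rational(1, 2)) = Pow(Add(439668, -55), Rational(1, 2)) = Pow(439613, Rational(1, 2))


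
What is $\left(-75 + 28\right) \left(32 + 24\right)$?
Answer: $-2632$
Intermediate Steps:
$\left(-75 + 28\right) \left(32 + 24\right) = \left(-47\right) 56 = -2632$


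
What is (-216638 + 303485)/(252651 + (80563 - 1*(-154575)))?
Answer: 86847/487789 ≈ 0.17804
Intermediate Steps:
(-216638 + 303485)/(252651 + (80563 - 1*(-154575))) = 86847/(252651 + (80563 + 154575)) = 86847/(252651 + 235138) = 86847/487789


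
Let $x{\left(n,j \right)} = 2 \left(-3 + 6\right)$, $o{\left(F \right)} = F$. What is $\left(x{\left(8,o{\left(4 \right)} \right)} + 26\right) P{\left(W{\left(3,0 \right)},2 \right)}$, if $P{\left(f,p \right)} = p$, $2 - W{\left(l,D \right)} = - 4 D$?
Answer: $64$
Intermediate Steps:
$W{\left(l,D \right)} = 2 + 4 D$ ($W{\left(l,D \right)} = 2 - - 4 D = 2 + 4 D$)
$x{\left(n,j \right)} = 6$ ($x{\left(n,j \right)} = 2 \cdot 3 = 6$)
$\left(x{\left(8,o{\left(4 \right)} \right)} + 26\right) P{\left(W{\left(3,0 \right)},2 \right)} = \left(6 + 26\right) 2 = 32 \cdot 2 = 64$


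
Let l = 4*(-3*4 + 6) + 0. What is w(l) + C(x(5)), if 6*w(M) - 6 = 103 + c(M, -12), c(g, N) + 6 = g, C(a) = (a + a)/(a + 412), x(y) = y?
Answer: 3667/278 ≈ 13.191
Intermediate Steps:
C(a) = 2*a/(412 + a) (C(a) = (2*a)/(412 + a) = 2*a/(412 + a))
c(g, N) = -6 + g
l = -24 (l = 4*(-12 + 6) + 0 = 4*(-6) + 0 = -24 + 0 = -24)
w(M) = 103/6 + M/6 (w(M) = 1 + (103 + (-6 + M))/6 = 1 + (97 + M)/6 = 1 + (97/6 + M/6) = 103/6 + M/6)
w(l) + C(x(5)) = (103/6 + (⅙)*(-24)) + 2*5/(412 + 5) = (103/6 - 4) + 2*5/417 = 79/6 + 2*5*(1/417) = 79/6 + 10/417 = 3667/278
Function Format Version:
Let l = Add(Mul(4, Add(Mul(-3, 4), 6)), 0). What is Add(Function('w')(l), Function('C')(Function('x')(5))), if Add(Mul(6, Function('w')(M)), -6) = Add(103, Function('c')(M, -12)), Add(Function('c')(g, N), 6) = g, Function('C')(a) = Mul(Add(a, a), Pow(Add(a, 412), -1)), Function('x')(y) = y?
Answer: Rational(3667, 278) ≈ 13.191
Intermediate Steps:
Function('C')(a) = Mul(2, a, Pow(Add(412, a), -1)) (Function('C')(a) = Mul(Mul(2, a), Pow(Add(412, a), -1)) = Mul(2, a, Pow(Add(412, a), -1)))
Function('c')(g, N) = Add(-6, g)
l = -24 (l = Add(Mul(4, Add(-12, 6)), 0) = Add(Mul(4, -6), 0) = Add(-24, 0) = -24)
Function('w')(M) = Add(Rational(103, 6), Mul(Rational(1, 6), M)) (Function('w')(M) = Add(1, Mul(Rational(1, 6), Add(103, Add(-6, M)))) = Add(1, Mul(Rational(1, 6), Add(97, M))) = Add(1, Add(Rational(97, 6), Mul(Rational(1, 6), M))) = Add(Rational(103, 6), Mul(Rational(1, 6), M)))
Add(Function('w')(l), Function('C')(Function('x')(5))) = Add(Add(Rational(103, 6), Mul(Rational(1, 6), -24)), Mul(2, 5, Pow(Add(412, 5), -1))) = Add(Add(Rational(103, 6), -4), Mul(2, 5, Pow(417, -1))) = Add(Rational(79, 6), Mul(2, 5, Rational(1, 417))) = Add(Rational(79, 6), Rational(10, 417)) = Rational(3667, 278)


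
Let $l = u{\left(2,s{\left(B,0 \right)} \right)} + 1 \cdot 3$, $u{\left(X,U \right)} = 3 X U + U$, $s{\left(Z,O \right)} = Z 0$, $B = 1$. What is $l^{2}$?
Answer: $9$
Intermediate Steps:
$s{\left(Z,O \right)} = 0$
$u{\left(X,U \right)} = U + 3 U X$ ($u{\left(X,U \right)} = 3 U X + U = U + 3 U X$)
$l = 3$ ($l = 0 \left(1 + 3 \cdot 2\right) + 1 \cdot 3 = 0 \left(1 + 6\right) + 3 = 0 \cdot 7 + 3 = 0 + 3 = 3$)
$l^{2} = 3^{2} = 9$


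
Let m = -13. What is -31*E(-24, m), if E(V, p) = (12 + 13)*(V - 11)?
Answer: 27125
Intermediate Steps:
E(V, p) = -275 + 25*V (E(V, p) = 25*(-11 + V) = -275 + 25*V)
-31*E(-24, m) = -31*(-275 + 25*(-24)) = -31*(-275 - 600) = -31*(-875) = 27125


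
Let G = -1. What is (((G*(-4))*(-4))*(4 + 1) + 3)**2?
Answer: 5929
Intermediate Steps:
(((G*(-4))*(-4))*(4 + 1) + 3)**2 = ((-1*(-4)*(-4))*(4 + 1) + 3)**2 = ((4*(-4))*5 + 3)**2 = (-16*5 + 3)**2 = (-80 + 3)**2 = (-77)**2 = 5929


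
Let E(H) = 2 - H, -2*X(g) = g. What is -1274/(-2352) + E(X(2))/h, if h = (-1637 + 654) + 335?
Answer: 29/54 ≈ 0.53704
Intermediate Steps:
X(g) = -g/2
h = -648 (h = -983 + 335 = -648)
-1274/(-2352) + E(X(2))/h = -1274/(-2352) + (2 - (-1)*2/2)/(-648) = -1274*(-1/2352) + (2 - 1*(-1))*(-1/648) = 13/24 + (2 + 1)*(-1/648) = 13/24 + 3*(-1/648) = 13/24 - 1/216 = 29/54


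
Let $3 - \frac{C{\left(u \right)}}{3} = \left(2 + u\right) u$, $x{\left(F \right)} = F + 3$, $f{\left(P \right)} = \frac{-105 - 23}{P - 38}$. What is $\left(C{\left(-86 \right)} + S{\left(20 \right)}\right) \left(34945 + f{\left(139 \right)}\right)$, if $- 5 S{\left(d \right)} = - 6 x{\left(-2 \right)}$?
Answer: $- \frac{382256794953}{505} \approx -7.5694 \cdot 10^{8}$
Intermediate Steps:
$f{\left(P \right)} = - \frac{128}{-38 + P}$
$x{\left(F \right)} = 3 + F$
$C{\left(u \right)} = 9 - 3 u \left(2 + u\right)$ ($C{\left(u \right)} = 9 - 3 \left(2 + u\right) u = 9 - 3 u \left(2 + u\right)$)
$S{\left(d \right)} = \frac{6}{5}$ ($S{\left(d \right)} = - \frac{\left(-6\right) \left(3 - 2\right)}{5} = - \frac{\left(-6\right) 1}{5} = \left(- \frac{1}{5}\right) \left(-6\right) = \frac{6}{5}$)
$\left(C{\left(-86 \right)} + S{\left(20 \right)}\right) \left(34945 + f{\left(139 \right)}\right) = \left(\left(9 - -516 - 3 \left(-86\right)^{2}\right) + \frac{6}{5}\right) \left(34945 - \frac{128}{-38 + 139}\right) = \left(\left(9 + 516 - 22188\right) + \frac{6}{5}\right) \left(34945 - \frac{128}{101}\right) = \left(-21663 + \frac{6}{5}\right) \left(34945 - \frac{128}{101}\right) = \left(- \frac{108309}{5}\right) \frac{3529317}{101} = - \frac{382256794953}{505}$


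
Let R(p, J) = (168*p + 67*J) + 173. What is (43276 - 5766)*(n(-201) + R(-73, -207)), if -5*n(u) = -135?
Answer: -972746830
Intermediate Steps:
R(p, J) = 173 + 67*J + 168*p (R(p, J) = (67*J + 168*p) + 173 = 173 + 67*J + 168*p)
n(u) = 27 (n(u) = -⅕*(-135) = 27)
(43276 - 5766)*(n(-201) + R(-73, -207)) = (43276 - 5766)*(27 + (173 + 67*(-207) + 168*(-73))) = 37510*(27 + (173 - 13869 - 12264)) = 37510*(27 - 25960) = 37510*(-25933) = -972746830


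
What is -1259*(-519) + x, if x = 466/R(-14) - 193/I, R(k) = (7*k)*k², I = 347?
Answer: 2177581049125/3332588 ≈ 6.5342e+5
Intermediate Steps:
R(k) = 7*k³
x = -1934423/3332588 (x = 466/((7*(-14)³)) - 193/347 = 466/((7*(-2744))) - 193*1/347 = 466/(-19208) - 193/347 = 466*(-1/19208) - 193/347 = -233/9604 - 193/347 = -1934423/3332588 ≈ -0.58046)
-1259*(-519) + x = -1259*(-519) - 1934423/3332588 = 653421 - 1934423/3332588 = 2177581049125/3332588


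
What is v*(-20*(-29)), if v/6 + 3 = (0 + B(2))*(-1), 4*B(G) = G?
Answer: -12180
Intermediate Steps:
B(G) = G/4
v = -21 (v = -18 + 6*((0 + (1/4)*2)*(-1)) = -18 + 6*((0 + 1/2)*(-1)) = -18 + 6*((1/2)*(-1)) = -18 + 6*(-1/2) = -18 - 3 = -21)
v*(-20*(-29)) = -(-420)*(-29) = -21*580 = -12180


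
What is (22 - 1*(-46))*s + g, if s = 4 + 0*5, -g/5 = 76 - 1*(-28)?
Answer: -248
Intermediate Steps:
g = -520 (g = -5*(76 - 1*(-28)) = -5*(76 + 28) = -5*104 = -520)
s = 4 (s = 4 + 0 = 4)
(22 - 1*(-46))*s + g = (22 - 1*(-46))*4 - 520 = (22 + 46)*4 - 520 = 68*4 - 520 = 272 - 520 = -248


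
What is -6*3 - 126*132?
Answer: -16650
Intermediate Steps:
-6*3 - 126*132 = -18 - 16632 = -16650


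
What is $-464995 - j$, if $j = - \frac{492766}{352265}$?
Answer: $- \frac{163800970909}{352265} \approx -4.6499 \cdot 10^{5}$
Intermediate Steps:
$j = - \frac{492766}{352265}$ ($j = \left(-492766\right) \frac{1}{352265} = - \frac{492766}{352265} \approx -1.3988$)
$-464995 - j = -464995 - - \frac{492766}{352265} = -464995 + \frac{492766}{352265} = - \frac{163800970909}{352265}$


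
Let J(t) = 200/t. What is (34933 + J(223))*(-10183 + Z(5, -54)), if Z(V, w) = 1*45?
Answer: -78977645742/223 ≈ -3.5416e+8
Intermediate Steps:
Z(V, w) = 45
(34933 + J(223))*(-10183 + Z(5, -54)) = (34933 + 200/223)*(-10183 + 45) = (34933 + 200*(1/223))*(-10138) = (34933 + 200/223)*(-10138) = (7790259/223)*(-10138) = -78977645742/223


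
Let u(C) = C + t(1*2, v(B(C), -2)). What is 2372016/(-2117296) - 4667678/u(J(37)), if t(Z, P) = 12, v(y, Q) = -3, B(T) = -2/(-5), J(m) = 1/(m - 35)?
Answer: -1235360701111/3308275 ≈ -3.7342e+5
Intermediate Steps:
J(m) = 1/(-35 + m)
B(T) = ⅖ (B(T) = -2*(-⅕) = ⅖)
u(C) = 12 + C (u(C) = C + 12 = 12 + C)
2372016/(-2117296) - 4667678/u(J(37)) = 2372016/(-2117296) - 4667678/(12 + 1/(-35 + 37)) = 2372016*(-1/2117296) - 4667678/(12 + 1/2) = -148251/132331 - 4667678/(12 + ½) = -148251/132331 - 4667678/25/2 = -148251/132331 - 4667678*2/25 = -148251/132331 - 9335356/25 = -1235360701111/3308275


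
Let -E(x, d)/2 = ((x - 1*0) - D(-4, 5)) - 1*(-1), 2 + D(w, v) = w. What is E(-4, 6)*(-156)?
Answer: 936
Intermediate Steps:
D(w, v) = -2 + w
E(x, d) = -14 - 2*x (E(x, d) = -2*(((x - 1*0) - (-2 - 4)) - 1*(-1)) = -2*(((x + 0) - 1*(-6)) + 1) = -2*((x + 6) + 1) = -2*((6 + x) + 1) = -2*(7 + x) = -14 - 2*x)
E(-4, 6)*(-156) = (-14 - 2*(-4))*(-156) = (-14 + 8)*(-156) = -6*(-156) = 936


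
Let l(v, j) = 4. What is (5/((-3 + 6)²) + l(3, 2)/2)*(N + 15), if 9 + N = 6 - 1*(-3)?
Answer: 115/3 ≈ 38.333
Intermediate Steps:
N = 0 (N = -9 + (6 - 1*(-3)) = -9 + (6 + 3) = -9 + 9 = 0)
(5/((-3 + 6)²) + l(3, 2)/2)*(N + 15) = (5/((-3 + 6)²) + 4/2)*(0 + 15) = (5/(3²) + 4*(½))*15 = (5/9 + 2)*15 = (23/9)*15 = 115/3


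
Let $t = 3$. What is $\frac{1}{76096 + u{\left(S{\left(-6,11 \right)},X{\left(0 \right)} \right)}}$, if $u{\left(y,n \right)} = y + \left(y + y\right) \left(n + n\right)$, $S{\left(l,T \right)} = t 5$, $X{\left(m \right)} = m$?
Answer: $\frac{1}{76111} \approx 1.3139 \cdot 10^{-5}$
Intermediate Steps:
$S{\left(l,T \right)} = 15$ ($S{\left(l,T \right)} = 3 \cdot 5 = 15$)
$u{\left(y,n \right)} = y + 4 n y$ ($u{\left(y,n \right)} = y + 2 y 2 n = y + 4 n y$)
$\frac{1}{76096 + u{\left(S{\left(-6,11 \right)},X{\left(0 \right)} \right)}} = \frac{1}{76096 + 15 \left(1 + 4 \cdot 0\right)} = \frac{1}{76096 + 15 \left(1 + 0\right)} = \frac{1}{76096 + 15 \cdot 1} = \frac{1}{76096 + 15} = \frac{1}{76111}$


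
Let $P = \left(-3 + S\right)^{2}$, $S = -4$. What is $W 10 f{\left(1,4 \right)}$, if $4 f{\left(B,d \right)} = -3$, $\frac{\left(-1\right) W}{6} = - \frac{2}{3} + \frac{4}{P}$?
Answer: $- \frac{1290}{49} \approx -26.327$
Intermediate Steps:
$P = 49$ ($P = \left(-3 - 4\right)^{2} = \left(-7\right)^{2} = 49$)
$W = \frac{172}{49}$ ($W = - 6 \left(- \frac{2}{3} + \frac{4}{49}\right) = \left(-6\right) \left(- \frac{86}{147}\right) = \frac{172}{49} \approx 3.5102$)
$f{\left(B,d \right)} = - \frac{3}{4}$ ($f{\left(B,d \right)} = \frac{1}{4} \left(-3\right) = - \frac{3}{4}$)
$W 10 f{\left(1,4 \right)} = \frac{172}{49} \cdot 10 \left(- \frac{3}{4}\right) = \frac{1720}{49} \left(- \frac{3}{4}\right) = - \frac{1290}{49}$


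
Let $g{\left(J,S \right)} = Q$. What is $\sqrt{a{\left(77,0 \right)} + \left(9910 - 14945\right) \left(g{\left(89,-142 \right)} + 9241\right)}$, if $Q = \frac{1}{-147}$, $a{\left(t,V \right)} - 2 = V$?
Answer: $\frac{2 i \sqrt{5129755962}}{21} \approx 6821.2 i$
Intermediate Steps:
$a{\left(t,V \right)} = 2 + V$
$Q = - \frac{1}{147} \approx -0.0068027$
$g{\left(J,S \right)} = - \frac{1}{147}$
$\sqrt{a{\left(77,0 \right)} + \left(9910 - 14945\right) \left(g{\left(89,-142 \right)} + 9241\right)} = \sqrt{\left(2 + 0\right) + \left(9910 - 14945\right) \left(- \frac{1}{147} + 9241\right)} = \sqrt{2 - \frac{6839674910}{147}} = \sqrt{- \frac{6839674616}{147}} = \frac{2 i \sqrt{5129755962}}{21}$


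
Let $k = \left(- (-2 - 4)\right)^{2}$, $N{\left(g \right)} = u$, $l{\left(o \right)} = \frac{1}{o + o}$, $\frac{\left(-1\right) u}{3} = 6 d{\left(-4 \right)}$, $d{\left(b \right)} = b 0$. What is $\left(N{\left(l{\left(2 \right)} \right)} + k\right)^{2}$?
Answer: $1296$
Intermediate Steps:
$d{\left(b \right)} = 0$
$u = 0$ ($u = - 3 \cdot 6 \cdot 0 = \left(-3\right) 0 = 0$)
$l{\left(o \right)} = \frac{1}{2 o}$
$N{\left(g \right)} = 0$
$k = 36$ ($k = \left(\left(-1\right) \left(-6\right)\right)^{2} = 6^{2} = 36$)
$\left(N{\left(l{\left(2 \right)} \right)} + k\right)^{2} = \left(0 + 36\right)^{2} = 36^{2} = 1296$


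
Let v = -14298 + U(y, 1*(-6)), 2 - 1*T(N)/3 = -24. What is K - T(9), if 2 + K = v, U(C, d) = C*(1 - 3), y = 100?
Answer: -14578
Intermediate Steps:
T(N) = 78 (T(N) = 6 - 3*(-24) = 6 + 72 = 78)
U(C, d) = -2*C (U(C, d) = C*(-2) = -2*C)
v = -14498 (v = -14298 - 2*100 = -14298 - 200 = -14498)
K = -14500 (K = -2 - 14498 = -14500)
K - T(9) = -14500 - 1*78 = -14500 - 78 = -14578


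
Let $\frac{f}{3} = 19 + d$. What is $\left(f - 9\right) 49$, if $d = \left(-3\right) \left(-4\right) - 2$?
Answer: $3822$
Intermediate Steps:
$d = 10$ ($d = 12 - 2 = 10$)
$f = 87$ ($f = 3 \left(19 + 10\right) = 3 \cdot 29 = 87$)
$\left(f - 9\right) 49 = \left(87 - 9\right) 49 = 78 \cdot 49 = 3822$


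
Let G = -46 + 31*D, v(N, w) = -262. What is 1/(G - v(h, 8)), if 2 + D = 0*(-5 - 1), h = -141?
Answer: 1/154 ≈ 0.0064935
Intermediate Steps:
D = -2 (D = -2 + 0*(-5 - 1) = -2 + 0*(-6) = -2 + 0 = -2)
G = -108 (G = -46 + 31*(-2) = -46 - 62 = -108)
1/(G - v(h, 8)) = 1/(-108 - 1*(-262)) = 1/(-108 + 262) = 1/154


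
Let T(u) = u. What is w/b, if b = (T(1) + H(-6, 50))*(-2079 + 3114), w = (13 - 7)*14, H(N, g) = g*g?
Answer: 28/862845 ≈ 3.2451e-5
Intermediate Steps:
H(N, g) = g²
w = 84 (w = 6*14 = 84)
b = 2588535 (b = (1 + 50²)*(-2079 + 3114) = (1 + 2500)*1035 = 2501*1035 = 2588535)
w/b = 84/2588535 = 84*(1/2588535) = 28/862845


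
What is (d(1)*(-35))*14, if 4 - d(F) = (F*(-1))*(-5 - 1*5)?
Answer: 2940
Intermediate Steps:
d(F) = 4 - 10*F (d(F) = 4 - F*(-1)*(-5 - 1*5) = 4 - (-F)*(-5 - 5) = 4 - (-F)*(-10) = 4 - 10*F)
(d(1)*(-35))*14 = ((4 - 10*1)*(-35))*14 = ((4 - 10)*(-35))*14 = -6*(-35)*14 = 210*14 = 2940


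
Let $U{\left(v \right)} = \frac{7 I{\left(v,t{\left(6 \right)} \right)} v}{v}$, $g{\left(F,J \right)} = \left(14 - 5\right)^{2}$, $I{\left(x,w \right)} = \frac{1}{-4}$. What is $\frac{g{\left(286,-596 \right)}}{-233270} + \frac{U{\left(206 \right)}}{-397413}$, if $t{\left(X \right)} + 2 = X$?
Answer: $- \frac{63564461}{185409061020} \approx -0.00034283$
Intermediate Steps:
$t{\left(X \right)} = -2 + X$
$I{\left(x,w \right)} = - \frac{1}{4}$
$g{\left(F,J \right)} = 81$ ($g{\left(F,J \right)} = 9^{2} = 81$)
$U{\left(v \right)} = - \frac{7}{4}$ ($U{\left(v \right)} = \frac{7 \left(- \frac{1}{4}\right) v}{v} = \frac{\left(- \frac{7}{4}\right) v}{v} = - \frac{7}{4}$)
$\frac{g{\left(286,-596 \right)}}{-233270} + \frac{U{\left(206 \right)}}{-397413} = \frac{81}{-233270} - \frac{7}{4 \left(-397413\right)} = 81 \left(- \frac{1}{233270}\right) - - \frac{7}{1589652} = - \frac{81}{233270} + \frac{7}{1589652} = - \frac{63564461}{185409061020}$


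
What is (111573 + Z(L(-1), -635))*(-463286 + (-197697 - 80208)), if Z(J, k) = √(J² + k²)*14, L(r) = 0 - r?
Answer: -82696903443 - 10376674*√403226 ≈ -8.9286e+10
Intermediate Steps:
L(r) = -r
Z(J, k) = 14*√(J² + k²)
(111573 + Z(L(-1), -635))*(-463286 + (-197697 - 80208)) = (111573 + 14*√((-1*(-1))² + (-635)²))*(-463286 + (-197697 - 80208)) = (111573 + 14*√(1² + 403225))*(-463286 - 277905) = (111573 + 14*√(1 + 403225))*(-741191) = (111573 + 14*√403226)*(-741191) = -82696903443 - 10376674*√403226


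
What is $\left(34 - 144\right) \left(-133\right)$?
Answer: $14630$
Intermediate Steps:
$\left(34 - 144\right) \left(-133\right) = \left(-110\right) \left(-133\right) = 14630$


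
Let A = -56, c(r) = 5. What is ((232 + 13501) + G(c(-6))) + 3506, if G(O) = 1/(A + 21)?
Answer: 603364/35 ≈ 17239.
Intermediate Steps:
G(O) = -1/35 (G(O) = 1/(-56 + 21) = 1/(-35) = -1/35)
((232 + 13501) + G(c(-6))) + 3506 = ((232 + 13501) - 1/35) + 3506 = (13733 - 1/35) + 3506 = 480654/35 + 3506 = 603364/35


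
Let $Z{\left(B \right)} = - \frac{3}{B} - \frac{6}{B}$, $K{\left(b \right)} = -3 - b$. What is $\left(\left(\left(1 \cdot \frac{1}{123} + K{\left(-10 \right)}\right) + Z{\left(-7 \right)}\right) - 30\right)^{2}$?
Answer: $\frac{349278721}{741321} \approx 471.16$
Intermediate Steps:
$Z{\left(B \right)} = - \frac{9}{B}$
$\left(\left(\left(1 \cdot \frac{1}{123} + K{\left(-10 \right)}\right) + Z{\left(-7 \right)}\right) - 30\right)^{2} = \left(\left(\left(1 \cdot \frac{1}{123} - -7\right) - \frac{9}{-7}\right) - 30\right)^{2} = \left(\left(\left(1 \cdot \frac{1}{123} + \left(-3 + 10\right)\right) - - \frac{9}{7}\right) - 30\right)^{2} = \left(\left(\left(\frac{1}{123} + 7\right) + \frac{9}{7}\right) - 30\right)^{2} = \left(\left(\frac{862}{123} + \frac{9}{7}\right) - 30\right)^{2} = \left(\frac{7141}{861} - 30\right)^{2} = \left(- \frac{18689}{861}\right)^{2} = \frac{349278721}{741321}$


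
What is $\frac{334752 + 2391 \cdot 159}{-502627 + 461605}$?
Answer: $- \frac{238307}{13674} \approx -17.428$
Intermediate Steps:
$\frac{334752 + 2391 \cdot 159}{-502627 + 461605} = \frac{334752 + 380169}{-41022} = 714921 \left(- \frac{1}{41022}\right) = - \frac{238307}{13674}$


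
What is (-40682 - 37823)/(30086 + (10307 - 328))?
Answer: -15701/8013 ≈ -1.9594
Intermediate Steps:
(-40682 - 37823)/(30086 + (10307 - 328)) = -78505/(30086 + 9979) = -78505/40065 = -78505*1/40065 = -15701/8013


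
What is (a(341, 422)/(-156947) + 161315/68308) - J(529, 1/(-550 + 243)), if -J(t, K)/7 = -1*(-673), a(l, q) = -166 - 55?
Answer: 50530718771009/10720735676 ≈ 4713.4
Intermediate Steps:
a(l, q) = -221
J(t, K) = -4711 (J(t, K) = -(-7)*(-673) = -7*673 = -4711)
(a(341, 422)/(-156947) + 161315/68308) - J(529, 1/(-550 + 243)) = (-221/(-156947) + 161315/68308) - 1*(-4711) = (-221*(-1/156947) + 161315*(1/68308)) + 4711 = (221/156947 + 161315/68308) + 4711 = 25333001373/10720735676 + 4711 = 50530718771009/10720735676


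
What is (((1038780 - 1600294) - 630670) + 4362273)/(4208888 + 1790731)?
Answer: 3170089/5999619 ≈ 0.52838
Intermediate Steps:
(((1038780 - 1600294) - 630670) + 4362273)/(4208888 + 1790731) = ((-561514 - 630670) + 4362273)/5999619 = (-1192184 + 4362273)*(1/5999619) = 3170089*(1/5999619) = 3170089/5999619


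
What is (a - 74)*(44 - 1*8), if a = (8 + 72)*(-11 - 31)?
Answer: -123624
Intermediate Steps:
a = -3360 (a = 80*(-42) = -3360)
(a - 74)*(44 - 1*8) = (-3360 - 74)*(44 - 1*8) = -3434*(44 - 8) = -3434*36 = -123624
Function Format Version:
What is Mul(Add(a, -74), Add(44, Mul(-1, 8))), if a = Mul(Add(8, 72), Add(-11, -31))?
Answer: -123624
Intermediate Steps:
a = -3360 (a = Mul(80, -42) = -3360)
Mul(Add(a, -74), Add(44, Mul(-1, 8))) = Mul(Add(-3360, -74), Add(44, Mul(-1, 8))) = Mul(-3434, Add(44, -8)) = Mul(-3434, 36) = -123624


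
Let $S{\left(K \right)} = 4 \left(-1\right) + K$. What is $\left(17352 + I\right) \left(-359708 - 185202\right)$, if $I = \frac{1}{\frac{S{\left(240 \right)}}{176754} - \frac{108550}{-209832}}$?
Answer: $- \frac{15158626938366632760}{1603013921} \approx -9.4563 \cdot 10^{9}$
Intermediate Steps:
$S{\left(K \right)} = -4 + K$
$I = \frac{3090720444}{1603013921}$ ($I = \frac{1}{\frac{-4 + 240}{176754} - \frac{108550}{-209832}} = \frac{1}{236 \cdot \frac{1}{176754} - - \frac{54275}{104916}} = \frac{1}{\frac{118}{88377} + \frac{54275}{104916}} = \frac{1}{\frac{1603013921}{3090720444}} = \frac{3090720444}{1603013921} \approx 1.9281$)
$\left(17352 + I\right) \left(-359708 - 185202\right) = \left(17352 + \frac{3090720444}{1603013921}\right) \left(-359708 - 185202\right) = \frac{27818588277636}{1603013921} \left(-544910\right) = - \frac{15158626938366632760}{1603013921}$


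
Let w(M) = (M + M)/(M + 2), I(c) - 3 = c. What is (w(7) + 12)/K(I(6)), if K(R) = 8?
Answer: 61/36 ≈ 1.6944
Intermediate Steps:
I(c) = 3 + c
w(M) = 2*M/(2 + M) (w(M) = (2*M)/(2 + M) = 2*M/(2 + M))
(w(7) + 12)/K(I(6)) = (2*7/(2 + 7) + 12)/8 = (2*7/9 + 12)/8 = (2*7*(⅑) + 12)/8 = (14/9 + 12)/8 = (⅛)*(122/9) = 61/36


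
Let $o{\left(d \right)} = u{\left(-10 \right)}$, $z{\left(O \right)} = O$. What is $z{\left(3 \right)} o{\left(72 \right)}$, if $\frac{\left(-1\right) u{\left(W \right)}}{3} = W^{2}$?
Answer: $-900$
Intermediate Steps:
$u{\left(W \right)} = - 3 W^{2}$
$o{\left(d \right)} = -300$ ($o{\left(d \right)} = - 3 \left(-10\right)^{2} = \left(-3\right) 100 = -300$)
$z{\left(3 \right)} o{\left(72 \right)} = 3 \left(-300\right) = -900$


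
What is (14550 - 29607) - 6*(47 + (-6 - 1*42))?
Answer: -15051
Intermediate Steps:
(14550 - 29607) - 6*(47 + (-6 - 1*42)) = -15057 - 6*(47 + (-6 - 42)) = -15057 - 6*(47 - 48) = -15057 - 6*(-1) = -15057 + 6 = -15051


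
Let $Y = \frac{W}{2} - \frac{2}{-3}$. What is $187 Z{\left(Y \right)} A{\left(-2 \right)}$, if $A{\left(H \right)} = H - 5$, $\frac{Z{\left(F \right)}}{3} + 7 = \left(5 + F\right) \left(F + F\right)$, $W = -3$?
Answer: $\frac{328559}{6} \approx 54760.0$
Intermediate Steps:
$Y = - \frac{5}{6}$ ($Y = - \frac{3}{2} - \frac{2}{-3} = \left(-3\right) \frac{1}{2} - - \frac{2}{3} = - \frac{3}{2} + \frac{2}{3} = - \frac{5}{6} \approx -0.83333$)
$Z{\left(F \right)} = -21 + 6 F \left(5 + F\right)$ ($Z{\left(F \right)} = -21 + 3 \left(5 + F\right) \left(F + F\right) = -21 + 3 \left(5 + F\right) 2 F = -21 + 3 \cdot 2 F \left(5 + F\right) = -21 + 6 F \left(5 + F\right)$)
$A{\left(H \right)} = -5 + H$
$187 Z{\left(Y \right)} A{\left(-2 \right)} = 187 \left(-21 + 6 \left(- \frac{5}{6}\right)^{2} + 30 \left(- \frac{5}{6}\right)\right) \left(-5 - 2\right) = 187 \left(-21 + 6 \cdot \frac{25}{36} - 25\right) \left(-7\right) = 187 \left(-21 + \frac{25}{6} - 25\right) \left(-7\right) = 187 \left(- \frac{251}{6}\right) \left(-7\right) = \left(- \frac{46937}{6}\right) \left(-7\right) = \frac{328559}{6}$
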